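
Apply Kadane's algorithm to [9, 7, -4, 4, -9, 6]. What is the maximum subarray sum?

Using Kadane's algorithm on [9, 7, -4, 4, -9, 6]:

Scanning through the array:
Position 1 (value 7): max_ending_here = 16, max_so_far = 16
Position 2 (value -4): max_ending_here = 12, max_so_far = 16
Position 3 (value 4): max_ending_here = 16, max_so_far = 16
Position 4 (value -9): max_ending_here = 7, max_so_far = 16
Position 5 (value 6): max_ending_here = 13, max_so_far = 16

Maximum subarray: [9, 7]
Maximum sum: 16

The maximum subarray is [9, 7] with sum 16. This subarray runs from index 0 to index 1.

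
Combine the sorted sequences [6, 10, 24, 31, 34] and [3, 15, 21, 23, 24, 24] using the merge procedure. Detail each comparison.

Merging process:

Compare 6 vs 3: take 3 from right. Merged: [3]
Compare 6 vs 15: take 6 from left. Merged: [3, 6]
Compare 10 vs 15: take 10 from left. Merged: [3, 6, 10]
Compare 24 vs 15: take 15 from right. Merged: [3, 6, 10, 15]
Compare 24 vs 21: take 21 from right. Merged: [3, 6, 10, 15, 21]
Compare 24 vs 23: take 23 from right. Merged: [3, 6, 10, 15, 21, 23]
Compare 24 vs 24: take 24 from left. Merged: [3, 6, 10, 15, 21, 23, 24]
Compare 31 vs 24: take 24 from right. Merged: [3, 6, 10, 15, 21, 23, 24, 24]
Compare 31 vs 24: take 24 from right. Merged: [3, 6, 10, 15, 21, 23, 24, 24, 24]
Append remaining from left: [31, 34]. Merged: [3, 6, 10, 15, 21, 23, 24, 24, 24, 31, 34]

Final merged array: [3, 6, 10, 15, 21, 23, 24, 24, 24, 31, 34]
Total comparisons: 9

The merged array is [3, 6, 10, 15, 21, 23, 24, 24, 24, 31, 34], requiring 9 comparisons. The merge step runs in O(n) time where n is the total number of elements.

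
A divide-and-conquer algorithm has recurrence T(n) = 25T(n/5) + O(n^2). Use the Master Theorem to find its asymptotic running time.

Master Theorem for T(n) = 25T(n/5) + O(n^2):

a = 25, b = 5, c = 2
log_b(a) = log_5(25) = 2.0000

Case 2: c = 2 = log_5(25) = 2.0000
T(n) = O(n^2 log n) = O(n^2 log n)

For T(n) = 25T(n/5) + O(n^2): log_5(25) = 2.0000. This is Case 2 of the Master Theorem (c = log_b(a), equal work at all levels), giving O(n^2 log n).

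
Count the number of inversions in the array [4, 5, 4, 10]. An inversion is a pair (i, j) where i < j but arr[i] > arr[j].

Finding inversions in [4, 5, 4, 10]:

(1, 2): arr[1]=5 > arr[2]=4

Total inversions: 1

The array has 1 inversion(s): (1,2). Each pair (i,j) satisfies i < j and arr[i] > arr[j].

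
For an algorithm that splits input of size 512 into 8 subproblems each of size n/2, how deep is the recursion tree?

For divide and conquer with division factor 2:

Problem sizes at each level:
Level 0: 512
Level 1: 256
Level 2: 128
Level 3: 64
Level 4: 32
Level 5: 16
Level 6: 8
Level 7: 4
Level 8: 2
Level 9: 1

The root is level 0 and the size-1 base case is level 9 (the tree spans levels 0 through 9, i.e. 10 levels counting the root), so the depth is the number of divisions: log_2(512) = 9

The recursion tree depth is log_2(512) = 9. At each level, the problem size is divided by 2, so it takes 9 divisions to reduce to a base case of size 1. The algorithm makes 8 recursive calls at each level.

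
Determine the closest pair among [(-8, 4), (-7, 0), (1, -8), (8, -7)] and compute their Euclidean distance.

Computing all pairwise distances among 4 points:

d((-8, 4), (-7, 0)) = 4.1231 <-- minimum
d((-8, 4), (1, -8)) = 15.0
d((-8, 4), (8, -7)) = 19.4165
d((-7, 0), (1, -8)) = 11.3137
d((-7, 0), (8, -7)) = 16.5529
d((1, -8), (8, -7)) = 7.0711

Closest pair: (-8, 4) and (-7, 0) with distance 4.1231

The closest pair is (-8, 4) and (-7, 0) with Euclidean distance 4.1231. For 4 points, brute-force pairwise comparison is shown above. For large n, the divide-and-conquer algorithm (sort by x, recurse on halves, check the dividing strip) achieves O(n log n).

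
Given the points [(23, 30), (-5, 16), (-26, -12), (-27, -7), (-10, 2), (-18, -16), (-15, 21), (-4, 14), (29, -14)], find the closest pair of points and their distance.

Computing all pairwise distances among 9 points:

d((23, 30), (-5, 16)) = 31.305
d((23, 30), (-26, -12)) = 64.5368
d((23, 30), (-27, -7)) = 62.2013
d((23, 30), (-10, 2)) = 43.2782
d((23, 30), (-18, -16)) = 61.6198
d((23, 30), (-15, 21)) = 39.0512
d((23, 30), (-4, 14)) = 31.3847
d((23, 30), (29, -14)) = 44.4072
d((-5, 16), (-26, -12)) = 35.0
d((-5, 16), (-27, -7)) = 31.8277
d((-5, 16), (-10, 2)) = 14.8661
d((-5, 16), (-18, -16)) = 34.5398
d((-5, 16), (-15, 21)) = 11.1803
d((-5, 16), (-4, 14)) = 2.2361 <-- minimum
d((-5, 16), (29, -14)) = 45.3431
d((-26, -12), (-27, -7)) = 5.099
d((-26, -12), (-10, 2)) = 21.2603
d((-26, -12), (-18, -16)) = 8.9443
d((-26, -12), (-15, 21)) = 34.7851
d((-26, -12), (-4, 14)) = 34.0588
d((-26, -12), (29, -14)) = 55.0364
d((-27, -7), (-10, 2)) = 19.2354
d((-27, -7), (-18, -16)) = 12.7279
d((-27, -7), (-15, 21)) = 30.4631
d((-27, -7), (-4, 14)) = 31.1448
d((-27, -7), (29, -14)) = 56.4358
d((-10, 2), (-18, -16)) = 19.6977
d((-10, 2), (-15, 21)) = 19.6469
d((-10, 2), (-4, 14)) = 13.4164
d((-10, 2), (29, -14)) = 42.1545
d((-18, -16), (-15, 21)) = 37.1214
d((-18, -16), (-4, 14)) = 33.1059
d((-18, -16), (29, -14)) = 47.0425
d((-15, 21), (-4, 14)) = 13.0384
d((-15, 21), (29, -14)) = 56.2228
d((-4, 14), (29, -14)) = 43.2782

Closest pair: (-5, 16) and (-4, 14) with distance 2.2361

The closest pair is (-5, 16) and (-4, 14) with Euclidean distance 2.2361. For 9 points, brute-force pairwise comparison is shown above. For large n, the divide-and-conquer algorithm (sort by x, recurse on halves, check the dividing strip) achieves O(n log n).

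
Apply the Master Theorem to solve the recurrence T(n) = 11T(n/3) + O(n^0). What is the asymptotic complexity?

Master Theorem for T(n) = 11T(n/3) + O(n^0):

a = 11, b = 3, c = 0
log_b(a) = log_3(11) = 2.1827

Case 1: c = 0 < log_3(11) = 2.1827
T(n) = O(n^(log_3 11))

For T(n) = 11T(n/3) + O(n^0): log_3(11) = 2.1827. This is Case 1 of the Master Theorem (c < log_b(a), work dominated by leaves), giving O(n^(log_3 11)).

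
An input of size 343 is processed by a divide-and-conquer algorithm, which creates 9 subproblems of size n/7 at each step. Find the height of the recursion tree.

For divide and conquer with division factor 7:

Problem sizes at each level:
Level 0: 343
Level 1: 49
Level 2: 7
Level 3: 1

The root is level 0 and the size-1 base case is level 3 (the tree spans levels 0 through 3, i.e. 4 levels counting the root), so the depth is the number of divisions: log_7(343) = 3

The recursion tree depth is log_7(343) = 3. At each level, the problem size is divided by 7, so it takes 3 divisions to reduce to a base case of size 1. The algorithm makes 9 recursive calls at each level.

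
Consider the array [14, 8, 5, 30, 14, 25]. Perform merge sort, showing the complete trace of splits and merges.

Merge sort trace:

Split: [14, 8, 5, 30, 14, 25] -> [14, 8, 5] and [30, 14, 25]
  Split: [14, 8, 5] -> [14] and [8, 5]
    Split: [8, 5] -> [8] and [5]
    Merge: [8] + [5] -> [5, 8]
  Merge: [14] + [5, 8] -> [5, 8, 14]
  Split: [30, 14, 25] -> [30] and [14, 25]
    Split: [14, 25] -> [14] and [25]
    Merge: [14] + [25] -> [14, 25]
  Merge: [30] + [14, 25] -> [14, 25, 30]
Merge: [5, 8, 14] + [14, 25, 30] -> [5, 8, 14, 14, 25, 30]

Final sorted array: [5, 8, 14, 14, 25, 30]

The merge sort proceeds by recursively splitting the array and merging sorted halves.
After all merges, the sorted array is [5, 8, 14, 14, 25, 30].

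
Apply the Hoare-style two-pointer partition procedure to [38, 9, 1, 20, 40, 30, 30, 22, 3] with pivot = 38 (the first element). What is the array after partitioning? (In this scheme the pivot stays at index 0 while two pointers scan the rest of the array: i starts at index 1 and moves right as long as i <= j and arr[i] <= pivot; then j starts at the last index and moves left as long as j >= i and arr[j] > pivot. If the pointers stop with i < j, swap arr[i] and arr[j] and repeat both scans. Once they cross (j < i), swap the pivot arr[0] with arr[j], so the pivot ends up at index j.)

Hoare-style two-pointer partition with pivot = 38:

Initial array: [38, 9, 1, 20, 40, 30, 30, 22, 3]

Pointers start at i = 1, j = 8.
i stops at index 4 (arr[4]=40 > 38), j stops at index 8 (arr[8]=3 <= 38): swap arr[4] and arr[8], array becomes [38, 9, 1, 20, 3, 30, 30, 22, 40]
i ends at 8, j ends at 7: the pointers have crossed (j < i), so scanning stops.

Swap pivot arr[0] with arr[7] to place pivot at position 7: [22, 9, 1, 20, 3, 30, 30, 38, 40]
Pivot position: 7

After partitioning with pivot 38, the array becomes [22, 9, 1, 20, 3, 30, 30, 38, 40]. The pivot is placed at index 7. All elements to the left of the pivot are <= 38, and all elements to the right are > 38.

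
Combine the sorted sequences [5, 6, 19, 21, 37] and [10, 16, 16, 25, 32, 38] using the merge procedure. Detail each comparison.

Merging process:

Compare 5 vs 10: take 5 from left. Merged: [5]
Compare 6 vs 10: take 6 from left. Merged: [5, 6]
Compare 19 vs 10: take 10 from right. Merged: [5, 6, 10]
Compare 19 vs 16: take 16 from right. Merged: [5, 6, 10, 16]
Compare 19 vs 16: take 16 from right. Merged: [5, 6, 10, 16, 16]
Compare 19 vs 25: take 19 from left. Merged: [5, 6, 10, 16, 16, 19]
Compare 21 vs 25: take 21 from left. Merged: [5, 6, 10, 16, 16, 19, 21]
Compare 37 vs 25: take 25 from right. Merged: [5, 6, 10, 16, 16, 19, 21, 25]
Compare 37 vs 32: take 32 from right. Merged: [5, 6, 10, 16, 16, 19, 21, 25, 32]
Compare 37 vs 38: take 37 from left. Merged: [5, 6, 10, 16, 16, 19, 21, 25, 32, 37]
Append remaining from right: [38]. Merged: [5, 6, 10, 16, 16, 19, 21, 25, 32, 37, 38]

Final merged array: [5, 6, 10, 16, 16, 19, 21, 25, 32, 37, 38]
Total comparisons: 10

The merged array is [5, 6, 10, 16, 16, 19, 21, 25, 32, 37, 38], requiring 10 comparisons. The merge step runs in O(n) time where n is the total number of elements.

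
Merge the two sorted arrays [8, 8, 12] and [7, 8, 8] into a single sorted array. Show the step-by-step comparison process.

Merging process:

Compare 8 vs 7: take 7 from right. Merged: [7]
Compare 8 vs 8: take 8 from left. Merged: [7, 8]
Compare 8 vs 8: take 8 from left. Merged: [7, 8, 8]
Compare 12 vs 8: take 8 from right. Merged: [7, 8, 8, 8]
Compare 12 vs 8: take 8 from right. Merged: [7, 8, 8, 8, 8]
Append remaining from left: [12]. Merged: [7, 8, 8, 8, 8, 12]

Final merged array: [7, 8, 8, 8, 8, 12]
Total comparisons: 5

The merged array is [7, 8, 8, 8, 8, 12], requiring 5 comparisons. The merge step runs in O(n) time where n is the total number of elements.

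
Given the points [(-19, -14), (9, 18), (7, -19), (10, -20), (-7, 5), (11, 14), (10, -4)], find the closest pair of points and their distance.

Computing all pairwise distances among 7 points:

d((-19, -14), (9, 18)) = 42.5206
d((-19, -14), (7, -19)) = 26.4764
d((-19, -14), (10, -20)) = 29.6142
d((-19, -14), (-7, 5)) = 22.4722
d((-19, -14), (11, 14)) = 41.0366
d((-19, -14), (10, -4)) = 30.6757
d((9, 18), (7, -19)) = 37.054
d((9, 18), (10, -20)) = 38.0132
d((9, 18), (-7, 5)) = 20.6155
d((9, 18), (11, 14)) = 4.4721
d((9, 18), (10, -4)) = 22.0227
d((7, -19), (10, -20)) = 3.1623 <-- minimum
d((7, -19), (-7, 5)) = 27.7849
d((7, -19), (11, 14)) = 33.2415
d((7, -19), (10, -4)) = 15.2971
d((10, -20), (-7, 5)) = 30.2324
d((10, -20), (11, 14)) = 34.0147
d((10, -20), (10, -4)) = 16.0
d((-7, 5), (11, 14)) = 20.1246
d((-7, 5), (10, -4)) = 19.2354
d((11, 14), (10, -4)) = 18.0278

Closest pair: (7, -19) and (10, -20) with distance 3.1623

The closest pair is (7, -19) and (10, -20) with Euclidean distance 3.1623. For 7 points, brute-force pairwise comparison is shown above. For large n, the divide-and-conquer algorithm (sort by x, recurse on halves, check the dividing strip) achieves O(n log n).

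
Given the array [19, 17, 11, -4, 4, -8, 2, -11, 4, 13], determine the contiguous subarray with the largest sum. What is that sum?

Using Kadane's algorithm on [19, 17, 11, -4, 4, -8, 2, -11, 4, 13]:

Scanning through the array:
Position 1 (value 17): max_ending_here = 36, max_so_far = 36
Position 2 (value 11): max_ending_here = 47, max_so_far = 47
Position 3 (value -4): max_ending_here = 43, max_so_far = 47
Position 4 (value 4): max_ending_here = 47, max_so_far = 47
Position 5 (value -8): max_ending_here = 39, max_so_far = 47
Position 6 (value 2): max_ending_here = 41, max_so_far = 47
Position 7 (value -11): max_ending_here = 30, max_so_far = 47
Position 8 (value 4): max_ending_here = 34, max_so_far = 47
Position 9 (value 13): max_ending_here = 47, max_so_far = 47

Maximum subarray: [19, 17, 11]
Maximum sum: 47

The maximum subarray is [19, 17, 11] with sum 47. This subarray runs from index 0 to index 2.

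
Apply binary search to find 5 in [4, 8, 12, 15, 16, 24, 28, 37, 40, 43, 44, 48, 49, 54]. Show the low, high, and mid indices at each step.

Binary search for 5 in [4, 8, 12, 15, 16, 24, 28, 37, 40, 43, 44, 48, 49, 54]:

lo=0, hi=13, mid=6, arr[mid]=28 -> 28 > 5, search left half
lo=0, hi=5, mid=2, arr[mid]=12 -> 12 > 5, search left half
lo=0, hi=1, mid=0, arr[mid]=4 -> 4 < 5, search right half
lo=1, hi=1, mid=1, arr[mid]=8 -> 8 > 5, search left half
lo=1 > hi=0, target 5 not found

Binary search determines that 5 is not in the array after 4 comparisons. The search space was exhausted without finding the target.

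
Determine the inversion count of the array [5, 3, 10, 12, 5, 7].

Finding inversions in [5, 3, 10, 12, 5, 7]:

(0, 1): arr[0]=5 > arr[1]=3
(2, 4): arr[2]=10 > arr[4]=5
(2, 5): arr[2]=10 > arr[5]=7
(3, 4): arr[3]=12 > arr[4]=5
(3, 5): arr[3]=12 > arr[5]=7

Total inversions: 5

The array has 5 inversion(s): (0,1), (2,4), (2,5), (3,4), (3,5). Each pair (i,j) satisfies i < j and arr[i] > arr[j].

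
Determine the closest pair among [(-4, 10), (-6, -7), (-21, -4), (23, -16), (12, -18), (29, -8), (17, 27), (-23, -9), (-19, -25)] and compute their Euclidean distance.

Computing all pairwise distances among 9 points:

d((-4, 10), (-6, -7)) = 17.1172
d((-4, 10), (-21, -4)) = 22.0227
d((-4, 10), (23, -16)) = 37.4833
d((-4, 10), (12, -18)) = 32.249
d((-4, 10), (29, -8)) = 37.5899
d((-4, 10), (17, 27)) = 27.0185
d((-4, 10), (-23, -9)) = 26.8701
d((-4, 10), (-19, -25)) = 38.0789
d((-6, -7), (-21, -4)) = 15.2971
d((-6, -7), (23, -16)) = 30.3645
d((-6, -7), (12, -18)) = 21.095
d((-6, -7), (29, -8)) = 35.0143
d((-6, -7), (17, 27)) = 41.0488
d((-6, -7), (-23, -9)) = 17.1172
d((-6, -7), (-19, -25)) = 22.2036
d((-21, -4), (23, -16)) = 45.607
d((-21, -4), (12, -18)) = 35.8469
d((-21, -4), (29, -8)) = 50.1597
d((-21, -4), (17, 27)) = 49.0408
d((-21, -4), (-23, -9)) = 5.3852 <-- minimum
d((-21, -4), (-19, -25)) = 21.095
d((23, -16), (12, -18)) = 11.1803
d((23, -16), (29, -8)) = 10.0
d((23, -16), (17, 27)) = 43.4166
d((23, -16), (-23, -9)) = 46.5296
d((23, -16), (-19, -25)) = 42.9535
d((12, -18), (29, -8)) = 19.7231
d((12, -18), (17, 27)) = 45.2769
d((12, -18), (-23, -9)) = 36.1386
d((12, -18), (-19, -25)) = 31.7805
d((29, -8), (17, 27)) = 37.0
d((29, -8), (-23, -9)) = 52.0096
d((29, -8), (-19, -25)) = 50.9215
d((17, 27), (-23, -9)) = 53.8145
d((17, 27), (-19, -25)) = 63.2456
d((-23, -9), (-19, -25)) = 16.4924

Closest pair: (-21, -4) and (-23, -9) with distance 5.3852

The closest pair is (-21, -4) and (-23, -9) with Euclidean distance 5.3852. For 9 points, brute-force pairwise comparison is shown above. For large n, the divide-and-conquer algorithm (sort by x, recurse on halves, check the dividing strip) achieves O(n log n).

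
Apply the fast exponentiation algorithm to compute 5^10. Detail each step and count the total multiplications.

Computing 5^10 by squaring (build up from 5^1; each line after the first costs one multiplication):

5^1 = 5
5^2 = (5^1)^2 = 5^2 = 25
5^4 = (5^2)^2 = 25^2 = 625
5^5 = 5 * 5^4 = 5 * 625 = 3125
5^10 = (5^5)^2 = 3125^2 = 9765625

Result: 9765625
Multiplications needed: 4 (4 lines after 5^1)

5^10 = 9765625. Using exponentiation by squaring, this requires 4 multiplications. The key idea: if the exponent is even, square the half-power; if odd, multiply by the base once.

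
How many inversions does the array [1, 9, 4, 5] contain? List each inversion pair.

Finding inversions in [1, 9, 4, 5]:

(1, 2): arr[1]=9 > arr[2]=4
(1, 3): arr[1]=9 > arr[3]=5

Total inversions: 2

The array has 2 inversion(s): (1,2), (1,3). Each pair (i,j) satisfies i < j and arr[i] > arr[j].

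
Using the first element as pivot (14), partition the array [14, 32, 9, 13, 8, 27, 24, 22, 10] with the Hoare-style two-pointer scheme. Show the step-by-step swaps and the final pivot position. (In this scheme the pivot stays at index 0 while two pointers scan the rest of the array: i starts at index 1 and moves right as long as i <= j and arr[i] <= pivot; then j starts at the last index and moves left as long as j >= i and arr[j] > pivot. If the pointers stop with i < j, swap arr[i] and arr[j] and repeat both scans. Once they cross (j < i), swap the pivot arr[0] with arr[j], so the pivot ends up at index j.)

Hoare-style two-pointer partition with pivot = 14:

Initial array: [14, 32, 9, 13, 8, 27, 24, 22, 10]

Pointers start at i = 1, j = 8.
i stops at index 1 (arr[1]=32 > 14), j stops at index 8 (arr[8]=10 <= 14): swap arr[1] and arr[8], array becomes [14, 10, 9, 13, 8, 27, 24, 22, 32]
i ends at 5, j ends at 4: the pointers have crossed (j < i), so scanning stops.

Swap pivot arr[0] with arr[4] to place pivot at position 4: [8, 10, 9, 13, 14, 27, 24, 22, 32]
Pivot position: 4

After partitioning with pivot 14, the array becomes [8, 10, 9, 13, 14, 27, 24, 22, 32]. The pivot is placed at index 4. All elements to the left of the pivot are <= 14, and all elements to the right are > 14.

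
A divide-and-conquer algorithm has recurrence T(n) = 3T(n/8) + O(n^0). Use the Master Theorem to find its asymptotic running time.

Master Theorem for T(n) = 3T(n/8) + O(n^0):

a = 3, b = 8, c = 0
log_b(a) = log_8(3) = 0.5283

Case 1: c = 0 < log_8(3) = 0.5283
T(n) = O(n^(log_8 3))

For T(n) = 3T(n/8) + O(n^0): log_8(3) = 0.5283. This is Case 1 of the Master Theorem (c < log_b(a), work dominated by leaves), giving O(n^(log_8 3)).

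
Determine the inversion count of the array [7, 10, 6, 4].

Finding inversions in [7, 10, 6, 4]:

(0, 2): arr[0]=7 > arr[2]=6
(0, 3): arr[0]=7 > arr[3]=4
(1, 2): arr[1]=10 > arr[2]=6
(1, 3): arr[1]=10 > arr[3]=4
(2, 3): arr[2]=6 > arr[3]=4

Total inversions: 5

The array has 5 inversion(s): (0,2), (0,3), (1,2), (1,3), (2,3). Each pair (i,j) satisfies i < j and arr[i] > arr[j].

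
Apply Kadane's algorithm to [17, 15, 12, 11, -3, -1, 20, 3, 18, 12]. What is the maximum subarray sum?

Using Kadane's algorithm on [17, 15, 12, 11, -3, -1, 20, 3, 18, 12]:

Scanning through the array:
Position 1 (value 15): max_ending_here = 32, max_so_far = 32
Position 2 (value 12): max_ending_here = 44, max_so_far = 44
Position 3 (value 11): max_ending_here = 55, max_so_far = 55
Position 4 (value -3): max_ending_here = 52, max_so_far = 55
Position 5 (value -1): max_ending_here = 51, max_so_far = 55
Position 6 (value 20): max_ending_here = 71, max_so_far = 71
Position 7 (value 3): max_ending_here = 74, max_so_far = 74
Position 8 (value 18): max_ending_here = 92, max_so_far = 92
Position 9 (value 12): max_ending_here = 104, max_so_far = 104

Maximum subarray: [17, 15, 12, 11, -3, -1, 20, 3, 18, 12]
Maximum sum: 104

The maximum subarray is [17, 15, 12, 11, -3, -1, 20, 3, 18, 12] with sum 104. This subarray runs from index 0 to index 9.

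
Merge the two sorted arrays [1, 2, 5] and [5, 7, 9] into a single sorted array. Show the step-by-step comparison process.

Merging process:

Compare 1 vs 5: take 1 from left. Merged: [1]
Compare 2 vs 5: take 2 from left. Merged: [1, 2]
Compare 5 vs 5: take 5 from left. Merged: [1, 2, 5]
Append remaining from right: [5, 7, 9]. Merged: [1, 2, 5, 5, 7, 9]

Final merged array: [1, 2, 5, 5, 7, 9]
Total comparisons: 3

The merged array is [1, 2, 5, 5, 7, 9], requiring 3 comparisons. The merge step runs in O(n) time where n is the total number of elements.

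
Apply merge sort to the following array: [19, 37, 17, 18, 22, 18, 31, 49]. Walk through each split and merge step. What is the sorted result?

Merge sort trace:

Split: [19, 37, 17, 18, 22, 18, 31, 49] -> [19, 37, 17, 18] and [22, 18, 31, 49]
  Split: [19, 37, 17, 18] -> [19, 37] and [17, 18]
    Split: [19, 37] -> [19] and [37]
    Merge: [19] + [37] -> [19, 37]
    Split: [17, 18] -> [17] and [18]
    Merge: [17] + [18] -> [17, 18]
  Merge: [19, 37] + [17, 18] -> [17, 18, 19, 37]
  Split: [22, 18, 31, 49] -> [22, 18] and [31, 49]
    Split: [22, 18] -> [22] and [18]
    Merge: [22] + [18] -> [18, 22]
    Split: [31, 49] -> [31] and [49]
    Merge: [31] + [49] -> [31, 49]
  Merge: [18, 22] + [31, 49] -> [18, 22, 31, 49]
Merge: [17, 18, 19, 37] + [18, 22, 31, 49] -> [17, 18, 18, 19, 22, 31, 37, 49]

Final sorted array: [17, 18, 18, 19, 22, 31, 37, 49]

The merge sort proceeds by recursively splitting the array and merging sorted halves.
After all merges, the sorted array is [17, 18, 18, 19, 22, 31, 37, 49].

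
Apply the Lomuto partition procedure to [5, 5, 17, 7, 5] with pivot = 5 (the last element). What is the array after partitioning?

Lomuto partition with pivot = 5:

Initial array: [5, 5, 17, 7, 5]

arr[0]=5 <= 5: swap with position 0, array becomes [5, 5, 17, 7, 5]
arr[1]=5 <= 5: swap with position 1, array becomes [5, 5, 17, 7, 5]
arr[2]=17 > 5: no swap
arr[3]=7 > 5: no swap

Place pivot at position 2: [5, 5, 5, 7, 17]
Pivot position: 2

After partitioning with pivot 5, the array becomes [5, 5, 5, 7, 17]. The pivot is placed at index 2. All elements to the left of the pivot are <= 5, and all elements to the right are > 5.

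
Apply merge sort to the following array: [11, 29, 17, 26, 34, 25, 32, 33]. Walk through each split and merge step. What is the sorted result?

Merge sort trace:

Split: [11, 29, 17, 26, 34, 25, 32, 33] -> [11, 29, 17, 26] and [34, 25, 32, 33]
  Split: [11, 29, 17, 26] -> [11, 29] and [17, 26]
    Split: [11, 29] -> [11] and [29]
    Merge: [11] + [29] -> [11, 29]
    Split: [17, 26] -> [17] and [26]
    Merge: [17] + [26] -> [17, 26]
  Merge: [11, 29] + [17, 26] -> [11, 17, 26, 29]
  Split: [34, 25, 32, 33] -> [34, 25] and [32, 33]
    Split: [34, 25] -> [34] and [25]
    Merge: [34] + [25] -> [25, 34]
    Split: [32, 33] -> [32] and [33]
    Merge: [32] + [33] -> [32, 33]
  Merge: [25, 34] + [32, 33] -> [25, 32, 33, 34]
Merge: [11, 17, 26, 29] + [25, 32, 33, 34] -> [11, 17, 25, 26, 29, 32, 33, 34]

Final sorted array: [11, 17, 25, 26, 29, 32, 33, 34]

The merge sort proceeds by recursively splitting the array and merging sorted halves.
After all merges, the sorted array is [11, 17, 25, 26, 29, 32, 33, 34].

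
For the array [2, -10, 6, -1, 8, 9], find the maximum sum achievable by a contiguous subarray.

Using Kadane's algorithm on [2, -10, 6, -1, 8, 9]:

Scanning through the array:
Position 1 (value -10): max_ending_here = -8, max_so_far = 2
Position 2 (value 6): max_ending_here = 6, max_so_far = 6
Position 3 (value -1): max_ending_here = 5, max_so_far = 6
Position 4 (value 8): max_ending_here = 13, max_so_far = 13
Position 5 (value 9): max_ending_here = 22, max_so_far = 22

Maximum subarray: [6, -1, 8, 9]
Maximum sum: 22

The maximum subarray is [6, -1, 8, 9] with sum 22. This subarray runs from index 2 to index 5.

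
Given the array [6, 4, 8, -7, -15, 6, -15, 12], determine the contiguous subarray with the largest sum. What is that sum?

Using Kadane's algorithm on [6, 4, 8, -7, -15, 6, -15, 12]:

Scanning through the array:
Position 1 (value 4): max_ending_here = 10, max_so_far = 10
Position 2 (value 8): max_ending_here = 18, max_so_far = 18
Position 3 (value -7): max_ending_here = 11, max_so_far = 18
Position 4 (value -15): max_ending_here = -4, max_so_far = 18
Position 5 (value 6): max_ending_here = 6, max_so_far = 18
Position 6 (value -15): max_ending_here = -9, max_so_far = 18
Position 7 (value 12): max_ending_here = 12, max_so_far = 18

Maximum subarray: [6, 4, 8]
Maximum sum: 18

The maximum subarray is [6, 4, 8] with sum 18. This subarray runs from index 0 to index 2.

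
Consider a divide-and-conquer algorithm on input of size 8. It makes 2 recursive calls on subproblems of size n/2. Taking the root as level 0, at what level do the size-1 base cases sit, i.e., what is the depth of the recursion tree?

For divide and conquer with division factor 2:

Problem sizes at each level:
Level 0: 8
Level 1: 4
Level 2: 2
Level 3: 1

The root is level 0 and the size-1 base case is level 3 (the tree spans levels 0 through 3, i.e. 4 levels counting the root), so the depth is the number of divisions: log_2(8) = 3

The recursion tree depth is log_2(8) = 3. At each level, the problem size is divided by 2, so it takes 3 divisions to reduce to a base case of size 1. The algorithm makes 2 recursive calls at each level.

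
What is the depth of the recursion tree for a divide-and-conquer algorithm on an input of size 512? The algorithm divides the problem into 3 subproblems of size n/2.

For divide and conquer with division factor 2:

Problem sizes at each level:
Level 0: 512
Level 1: 256
Level 2: 128
Level 3: 64
Level 4: 32
Level 5: 16
Level 6: 8
Level 7: 4
Level 8: 2
Level 9: 1

The root is level 0 and the size-1 base case is level 9 (the tree spans levels 0 through 9, i.e. 10 levels counting the root), so the depth is the number of divisions: log_2(512) = 9

The recursion tree depth is log_2(512) = 9. At each level, the problem size is divided by 2, so it takes 9 divisions to reduce to a base case of size 1. The algorithm makes 3 recursive calls at each level.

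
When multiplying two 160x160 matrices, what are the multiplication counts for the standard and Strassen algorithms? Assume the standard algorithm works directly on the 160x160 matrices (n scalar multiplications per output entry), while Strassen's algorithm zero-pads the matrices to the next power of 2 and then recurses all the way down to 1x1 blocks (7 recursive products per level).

Matrix multiplication for 160x160 matrices:

Strassen's algorithm requires power-of-2 dimensions. Pad 160x160 to 256x256 (next power of 2).

Standard algorithm: 160^3 = 4096000 multiplications
Strassen's algorithm: 7^(log2(256)) = 7^8 = 5764801 multiplications
Difference: 4096000 - 5764801 = -1668801 (Strassen uses MORE here due to padding overhead — for small or just-over-power-of-2 n, padding can outweigh the per-level savings)

Standard: 4096000 multiplications (160^3). Strassen: 5764801 multiplications (7^8, after padding to 256x256). Strassen reduces 8 recursive multiplications to 7 at each level.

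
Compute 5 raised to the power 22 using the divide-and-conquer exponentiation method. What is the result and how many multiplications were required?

Computing 5^22 by squaring (build up from 5^1; each line after the first costs one multiplication):

5^1 = 5
5^2 = (5^1)^2 = 5^2 = 25
5^4 = (5^2)^2 = 25^2 = 625
5^5 = 5 * 5^4 = 5 * 625 = 3125
5^10 = (5^5)^2 = 3125^2 = 9765625
5^11 = 5 * 5^10 = 5 * 9765625 = 48828125
5^22 = (5^11)^2 = 48828125^2 = 2384185791015625

Result: 2384185791015625
Multiplications needed: 6 (6 lines after 5^1)

5^22 = 2384185791015625. Using exponentiation by squaring, this requires 6 multiplications. The key idea: if the exponent is even, square the half-power; if odd, multiply by the base once.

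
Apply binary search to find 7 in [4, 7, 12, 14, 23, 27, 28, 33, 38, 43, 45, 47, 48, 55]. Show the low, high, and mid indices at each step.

Binary search for 7 in [4, 7, 12, 14, 23, 27, 28, 33, 38, 43, 45, 47, 48, 55]:

lo=0, hi=13, mid=6, arr[mid]=28 -> 28 > 7, search left half
lo=0, hi=5, mid=2, arr[mid]=12 -> 12 > 7, search left half
lo=0, hi=1, mid=0, arr[mid]=4 -> 4 < 7, search right half
lo=1, hi=1, mid=1, arr[mid]=7 -> Found target at index 1!

Binary search finds 7 at index 1 after 4 comparisons. The search repeatedly halves the search space by comparing with the middle element.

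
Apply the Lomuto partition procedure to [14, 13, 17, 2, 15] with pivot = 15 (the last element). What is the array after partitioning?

Lomuto partition with pivot = 15:

Initial array: [14, 13, 17, 2, 15]

arr[0]=14 <= 15: swap with position 0, array becomes [14, 13, 17, 2, 15]
arr[1]=13 <= 15: swap with position 1, array becomes [14, 13, 17, 2, 15]
arr[2]=17 > 15: no swap
arr[3]=2 <= 15: swap with position 2, array becomes [14, 13, 2, 17, 15]

Place pivot at position 3: [14, 13, 2, 15, 17]
Pivot position: 3

After partitioning with pivot 15, the array becomes [14, 13, 2, 15, 17]. The pivot is placed at index 3. All elements to the left of the pivot are <= 15, and all elements to the right are > 15.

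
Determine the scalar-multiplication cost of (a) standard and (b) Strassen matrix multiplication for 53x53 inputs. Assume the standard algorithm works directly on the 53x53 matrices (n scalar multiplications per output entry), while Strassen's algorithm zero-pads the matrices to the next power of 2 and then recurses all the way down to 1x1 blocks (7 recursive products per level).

Matrix multiplication for 53x53 matrices:

Strassen's algorithm requires power-of-2 dimensions. Pad 53x53 to 64x64 (next power of 2).

Standard algorithm: 53^3 = 148877 multiplications
Strassen's algorithm: 7^(log2(64)) = 7^6 = 117649 multiplications
Savings: 148877 - 117649 = 31228 multiplications

Standard: 148877 multiplications (53^3). Strassen: 117649 multiplications (7^6, after padding to 64x64). Strassen reduces 8 recursive multiplications to 7 at each level.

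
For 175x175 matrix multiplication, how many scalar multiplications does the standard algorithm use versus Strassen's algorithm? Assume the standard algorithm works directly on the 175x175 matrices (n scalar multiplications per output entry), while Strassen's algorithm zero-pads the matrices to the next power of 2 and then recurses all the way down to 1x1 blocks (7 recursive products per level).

Matrix multiplication for 175x175 matrices:

Strassen's algorithm requires power-of-2 dimensions. Pad 175x175 to 256x256 (next power of 2).

Standard algorithm: 175^3 = 5359375 multiplications
Strassen's algorithm: 7^(log2(256)) = 7^8 = 5764801 multiplications
Difference: 5359375 - 5764801 = -405426 (Strassen uses MORE here due to padding overhead — for small or just-over-power-of-2 n, padding can outweigh the per-level savings)

Standard: 5359375 multiplications (175^3). Strassen: 5764801 multiplications (7^8, after padding to 256x256). Strassen reduces 8 recursive multiplications to 7 at each level.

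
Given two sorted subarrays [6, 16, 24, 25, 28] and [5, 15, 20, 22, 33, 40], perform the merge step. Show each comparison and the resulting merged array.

Merging process:

Compare 6 vs 5: take 5 from right. Merged: [5]
Compare 6 vs 15: take 6 from left. Merged: [5, 6]
Compare 16 vs 15: take 15 from right. Merged: [5, 6, 15]
Compare 16 vs 20: take 16 from left. Merged: [5, 6, 15, 16]
Compare 24 vs 20: take 20 from right. Merged: [5, 6, 15, 16, 20]
Compare 24 vs 22: take 22 from right. Merged: [5, 6, 15, 16, 20, 22]
Compare 24 vs 33: take 24 from left. Merged: [5, 6, 15, 16, 20, 22, 24]
Compare 25 vs 33: take 25 from left. Merged: [5, 6, 15, 16, 20, 22, 24, 25]
Compare 28 vs 33: take 28 from left. Merged: [5, 6, 15, 16, 20, 22, 24, 25, 28]
Append remaining from right: [33, 40]. Merged: [5, 6, 15, 16, 20, 22, 24, 25, 28, 33, 40]

Final merged array: [5, 6, 15, 16, 20, 22, 24, 25, 28, 33, 40]
Total comparisons: 9

The merged array is [5, 6, 15, 16, 20, 22, 24, 25, 28, 33, 40], requiring 9 comparisons. The merge step runs in O(n) time where n is the total number of elements.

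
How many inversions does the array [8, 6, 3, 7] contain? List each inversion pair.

Finding inversions in [8, 6, 3, 7]:

(0, 1): arr[0]=8 > arr[1]=6
(0, 2): arr[0]=8 > arr[2]=3
(0, 3): arr[0]=8 > arr[3]=7
(1, 2): arr[1]=6 > arr[2]=3

Total inversions: 4

The array has 4 inversion(s): (0,1), (0,2), (0,3), (1,2). Each pair (i,j) satisfies i < j and arr[i] > arr[j].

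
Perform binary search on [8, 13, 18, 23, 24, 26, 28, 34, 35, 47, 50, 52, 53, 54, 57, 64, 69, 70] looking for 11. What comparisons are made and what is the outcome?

Binary search for 11 in [8, 13, 18, 23, 24, 26, 28, 34, 35, 47, 50, 52, 53, 54, 57, 64, 69, 70]:

lo=0, hi=17, mid=8, arr[mid]=35 -> 35 > 11, search left half
lo=0, hi=7, mid=3, arr[mid]=23 -> 23 > 11, search left half
lo=0, hi=2, mid=1, arr[mid]=13 -> 13 > 11, search left half
lo=0, hi=0, mid=0, arr[mid]=8 -> 8 < 11, search right half
lo=1 > hi=0, target 11 not found

Binary search determines that 11 is not in the array after 4 comparisons. The search space was exhausted without finding the target.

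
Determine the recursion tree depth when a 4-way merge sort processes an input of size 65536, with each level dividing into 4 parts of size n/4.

For divide and conquer with division factor 4:

Problem sizes at each level:
Level 0: 65536
Level 1: 16384
Level 2: 4096
Level 3: 1024
Level 4: 256
Level 5: 64
Level 6: 16
Level 7: 4
Level 8: 1

The root is level 0 and the size-1 base case is level 8 (the tree spans levels 0 through 8, i.e. 9 levels counting the root), so the depth is the number of divisions: log_4(65536) = 8

The recursion tree depth is log_4(65536) = 8. At each level, the problem size is divided by 4, so it takes 8 divisions to reduce to a base case of size 1. The algorithm makes 4 recursive calls at each level.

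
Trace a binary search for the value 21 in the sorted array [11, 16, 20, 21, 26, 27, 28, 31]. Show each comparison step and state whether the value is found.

Binary search for 21 in [11, 16, 20, 21, 26, 27, 28, 31]:

lo=0, hi=7, mid=3, arr[mid]=21 -> Found target at index 3!

Binary search finds 21 at index 3 after 1 comparisons. The search repeatedly halves the search space by comparing with the middle element.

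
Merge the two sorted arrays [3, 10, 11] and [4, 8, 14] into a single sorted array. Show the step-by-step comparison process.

Merging process:

Compare 3 vs 4: take 3 from left. Merged: [3]
Compare 10 vs 4: take 4 from right. Merged: [3, 4]
Compare 10 vs 8: take 8 from right. Merged: [3, 4, 8]
Compare 10 vs 14: take 10 from left. Merged: [3, 4, 8, 10]
Compare 11 vs 14: take 11 from left. Merged: [3, 4, 8, 10, 11]
Append remaining from right: [14]. Merged: [3, 4, 8, 10, 11, 14]

Final merged array: [3, 4, 8, 10, 11, 14]
Total comparisons: 5

The merged array is [3, 4, 8, 10, 11, 14], requiring 5 comparisons. The merge step runs in O(n) time where n is the total number of elements.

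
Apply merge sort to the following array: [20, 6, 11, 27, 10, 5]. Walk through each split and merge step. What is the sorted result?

Merge sort trace:

Split: [20, 6, 11, 27, 10, 5] -> [20, 6, 11] and [27, 10, 5]
  Split: [20, 6, 11] -> [20] and [6, 11]
    Split: [6, 11] -> [6] and [11]
    Merge: [6] + [11] -> [6, 11]
  Merge: [20] + [6, 11] -> [6, 11, 20]
  Split: [27, 10, 5] -> [27] and [10, 5]
    Split: [10, 5] -> [10] and [5]
    Merge: [10] + [5] -> [5, 10]
  Merge: [27] + [5, 10] -> [5, 10, 27]
Merge: [6, 11, 20] + [5, 10, 27] -> [5, 6, 10, 11, 20, 27]

Final sorted array: [5, 6, 10, 11, 20, 27]

The merge sort proceeds by recursively splitting the array and merging sorted halves.
After all merges, the sorted array is [5, 6, 10, 11, 20, 27].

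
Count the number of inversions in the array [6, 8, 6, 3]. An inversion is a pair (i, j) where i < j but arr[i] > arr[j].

Finding inversions in [6, 8, 6, 3]:

(0, 3): arr[0]=6 > arr[3]=3
(1, 2): arr[1]=8 > arr[2]=6
(1, 3): arr[1]=8 > arr[3]=3
(2, 3): arr[2]=6 > arr[3]=3

Total inversions: 4

The array has 4 inversion(s): (0,3), (1,2), (1,3), (2,3). Each pair (i,j) satisfies i < j and arr[i] > arr[j].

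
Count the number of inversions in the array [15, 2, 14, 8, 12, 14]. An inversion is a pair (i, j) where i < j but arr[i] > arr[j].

Finding inversions in [15, 2, 14, 8, 12, 14]:

(0, 1): arr[0]=15 > arr[1]=2
(0, 2): arr[0]=15 > arr[2]=14
(0, 3): arr[0]=15 > arr[3]=8
(0, 4): arr[0]=15 > arr[4]=12
(0, 5): arr[0]=15 > arr[5]=14
(2, 3): arr[2]=14 > arr[3]=8
(2, 4): arr[2]=14 > arr[4]=12

Total inversions: 7

The array has 7 inversion(s): (0,1), (0,2), (0,3), (0,4), (0,5), (2,3), (2,4). Each pair (i,j) satisfies i < j and arr[i] > arr[j].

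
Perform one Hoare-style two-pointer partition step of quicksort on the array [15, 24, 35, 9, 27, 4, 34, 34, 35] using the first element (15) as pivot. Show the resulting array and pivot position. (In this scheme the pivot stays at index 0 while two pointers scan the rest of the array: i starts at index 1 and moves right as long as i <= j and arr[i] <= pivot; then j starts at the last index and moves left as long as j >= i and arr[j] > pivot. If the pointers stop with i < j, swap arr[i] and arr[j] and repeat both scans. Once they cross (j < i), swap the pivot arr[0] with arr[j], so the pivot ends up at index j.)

Hoare-style two-pointer partition with pivot = 15:

Initial array: [15, 24, 35, 9, 27, 4, 34, 34, 35]

Pointers start at i = 1, j = 8.
i stops at index 1 (arr[1]=24 > 15), j stops at index 5 (arr[5]=4 <= 15): swap arr[1] and arr[5], array becomes [15, 4, 35, 9, 27, 24, 34, 34, 35]
i stops at index 2 (arr[2]=35 > 15), j stops at index 3 (arr[3]=9 <= 15): swap arr[2] and arr[3], array becomes [15, 4, 9, 35, 27, 24, 34, 34, 35]
i ends at 3, j ends at 2: the pointers have crossed (j < i), so scanning stops.

Swap pivot arr[0] with arr[2] to place pivot at position 2: [9, 4, 15, 35, 27, 24, 34, 34, 35]
Pivot position: 2

After partitioning with pivot 15, the array becomes [9, 4, 15, 35, 27, 24, 34, 34, 35]. The pivot is placed at index 2. All elements to the left of the pivot are <= 15, and all elements to the right are > 15.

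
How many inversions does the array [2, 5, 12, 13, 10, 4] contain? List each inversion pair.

Finding inversions in [2, 5, 12, 13, 10, 4]:

(1, 5): arr[1]=5 > arr[5]=4
(2, 4): arr[2]=12 > arr[4]=10
(2, 5): arr[2]=12 > arr[5]=4
(3, 4): arr[3]=13 > arr[4]=10
(3, 5): arr[3]=13 > arr[5]=4
(4, 5): arr[4]=10 > arr[5]=4

Total inversions: 6

The array has 6 inversion(s): (1,5), (2,4), (2,5), (3,4), (3,5), (4,5). Each pair (i,j) satisfies i < j and arr[i] > arr[j].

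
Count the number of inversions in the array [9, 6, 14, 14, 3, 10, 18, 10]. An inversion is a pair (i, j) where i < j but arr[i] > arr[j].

Finding inversions in [9, 6, 14, 14, 3, 10, 18, 10]:

(0, 1): arr[0]=9 > arr[1]=6
(0, 4): arr[0]=9 > arr[4]=3
(1, 4): arr[1]=6 > arr[4]=3
(2, 4): arr[2]=14 > arr[4]=3
(2, 5): arr[2]=14 > arr[5]=10
(2, 7): arr[2]=14 > arr[7]=10
(3, 4): arr[3]=14 > arr[4]=3
(3, 5): arr[3]=14 > arr[5]=10
(3, 7): arr[3]=14 > arr[7]=10
(6, 7): arr[6]=18 > arr[7]=10

Total inversions: 10

The array has 10 inversion(s): (0,1), (0,4), (1,4), (2,4), (2,5), (2,7), (3,4), (3,5), (3,7), (6,7). Each pair (i,j) satisfies i < j and arr[i] > arr[j].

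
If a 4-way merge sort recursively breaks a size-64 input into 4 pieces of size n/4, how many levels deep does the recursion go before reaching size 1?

For divide and conquer with division factor 4:

Problem sizes at each level:
Level 0: 64
Level 1: 16
Level 2: 4
Level 3: 1

The root is level 0 and the size-1 base case is level 3 (the tree spans levels 0 through 3, i.e. 4 levels counting the root), so the depth is the number of divisions: log_4(64) = 3

The recursion tree depth is log_4(64) = 3. At each level, the problem size is divided by 4, so it takes 3 divisions to reduce to a base case of size 1. The algorithm makes 4 recursive calls at each level.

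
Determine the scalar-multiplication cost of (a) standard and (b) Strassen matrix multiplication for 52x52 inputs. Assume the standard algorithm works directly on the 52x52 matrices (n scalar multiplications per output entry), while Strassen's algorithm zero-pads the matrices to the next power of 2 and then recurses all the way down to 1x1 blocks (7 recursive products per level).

Matrix multiplication for 52x52 matrices:

Strassen's algorithm requires power-of-2 dimensions. Pad 52x52 to 64x64 (next power of 2).

Standard algorithm: 52^3 = 140608 multiplications
Strassen's algorithm: 7^(log2(64)) = 7^6 = 117649 multiplications
Savings: 140608 - 117649 = 22959 multiplications

Standard: 140608 multiplications (52^3). Strassen: 117649 multiplications (7^6, after padding to 64x64). Strassen reduces 8 recursive multiplications to 7 at each level.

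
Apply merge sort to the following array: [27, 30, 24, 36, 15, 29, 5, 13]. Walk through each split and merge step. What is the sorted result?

Merge sort trace:

Split: [27, 30, 24, 36, 15, 29, 5, 13] -> [27, 30, 24, 36] and [15, 29, 5, 13]
  Split: [27, 30, 24, 36] -> [27, 30] and [24, 36]
    Split: [27, 30] -> [27] and [30]
    Merge: [27] + [30] -> [27, 30]
    Split: [24, 36] -> [24] and [36]
    Merge: [24] + [36] -> [24, 36]
  Merge: [27, 30] + [24, 36] -> [24, 27, 30, 36]
  Split: [15, 29, 5, 13] -> [15, 29] and [5, 13]
    Split: [15, 29] -> [15] and [29]
    Merge: [15] + [29] -> [15, 29]
    Split: [5, 13] -> [5] and [13]
    Merge: [5] + [13] -> [5, 13]
  Merge: [15, 29] + [5, 13] -> [5, 13, 15, 29]
Merge: [24, 27, 30, 36] + [5, 13, 15, 29] -> [5, 13, 15, 24, 27, 29, 30, 36]

Final sorted array: [5, 13, 15, 24, 27, 29, 30, 36]

The merge sort proceeds by recursively splitting the array and merging sorted halves.
After all merges, the sorted array is [5, 13, 15, 24, 27, 29, 30, 36].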